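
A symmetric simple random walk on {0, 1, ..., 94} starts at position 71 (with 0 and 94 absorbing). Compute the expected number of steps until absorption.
E[τ | X_0 = 71] = 1633

Let v_k = E[τ | X_0 = k]. Boundary: v_0 = v_94 = 0. Recurrence: v_k = 1 + (v_{k-1} + v_{k+1})/2 for 1 ≤ k ≤ 93. The particular solution to v_k − (v_{k-1} + v_{k+1})/2 = 1 is v_k = −k^2. Adding homogeneous solution A + B k and matching boundaries gives v_k = k (94 − k). Substituting k = 71: v_71 = 71 · 23 = 1633.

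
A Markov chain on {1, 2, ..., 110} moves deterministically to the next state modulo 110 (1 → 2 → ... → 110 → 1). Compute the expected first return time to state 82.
E[T_82 | X_0 = 82] = 110

The chain cycles deterministically, so starting at state 82 it returns in exactly 110 steps. Equivalently, the stationary distribution is uniform π_j = 1/110 for every state j, so by Kac's formula E[T_82] = 1/π_82 = 110.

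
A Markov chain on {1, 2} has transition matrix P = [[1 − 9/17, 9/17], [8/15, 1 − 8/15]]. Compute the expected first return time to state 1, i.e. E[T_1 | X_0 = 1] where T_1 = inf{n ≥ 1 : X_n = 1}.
E[T_1 | X_0 = 1] = 1/π_1 = 271/136

For an irreducible recurrent Markov chain with stationary distribution π, E[T_i | X_0 = i] = 1/π_i (Kac's formula). Here π_1 = (8/15)/(9/17 + 8/15) = (8/15)/(271/255) = 136/271, so E[T_1 | X_0 = 1] = 1/π_1 = (9/17 + 8/15)/(8/15) = (271/255)/(8/15) = 271/136.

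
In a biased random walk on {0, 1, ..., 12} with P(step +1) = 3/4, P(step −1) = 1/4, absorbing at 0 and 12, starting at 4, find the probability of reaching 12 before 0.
P(hit 12 before 0) = (1 − (1/3)^4) / (1 − (1/3)^12) = 6561/6643

Let u_k denote P(reach 12 before 0 | start at k). Boundary: u_0 = 0, u_12 = 1. Recurrence: u_k = 3/4·u_{k+1} + 1/4·u_{k-1} for 1 ≤ k ≤ 11. Try u_k = A + B·r^k with r = q/p = (1/4)/(3/4) = 1/3. Substitution satisfies the recurrence; boundary conditions give:
  u_k = (1 − r^k) / (1 − r^N) = (1 − (1/3)^4) / (1 − (1/3)^12) = 6561/6643.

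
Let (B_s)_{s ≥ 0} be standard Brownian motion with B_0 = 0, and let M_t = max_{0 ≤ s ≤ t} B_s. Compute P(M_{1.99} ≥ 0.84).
P(M_{1.99} ≥ 0.84) = 2·P(B_{1.99} ≥ 0.84) = 2(1 − Φ(0.84/√1.99)) ≈ 0.5515

By the reflection principle for Brownian motion, P(M_t ≥ a) = 2 · P(B_t ≥ a) for a ≥ 0. Since B_t ~ N(0, t), P(B_t ≥ 0.84) = 1 − Φ(0.84/√t) = 1 − Φ(0.84/√1.99) = 1 − Φ(0.5955). So
  P(M_{1.99} ≥ 0.84) = 2(1 − Φ(0.5955)) ≈ 0.5515.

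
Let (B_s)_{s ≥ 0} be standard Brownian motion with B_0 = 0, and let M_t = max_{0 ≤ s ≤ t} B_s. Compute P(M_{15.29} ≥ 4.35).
P(M_{15.29} ≥ 4.35) = 2·P(B_{15.29} ≥ 4.35) = 2(1 − Φ(4.35/√15.29)) ≈ 0.2659

By the reflection principle for Brownian motion, P(M_t ≥ a) = 2 · P(B_t ≥ a) for a ≥ 0. Since B_t ~ N(0, t), P(B_t ≥ 4.35) = 1 − Φ(4.35/√t) = 1 − Φ(4.35/√15.29) = 1 − Φ(1.1125). So
  P(M_{15.29} ≥ 4.35) = 2(1 − Φ(1.1125)) ≈ 0.2659.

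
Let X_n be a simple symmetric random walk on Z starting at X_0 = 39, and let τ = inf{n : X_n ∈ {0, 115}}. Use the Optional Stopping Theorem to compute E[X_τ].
E[X_τ] = 39

X_n is a martingale and τ is a bounded-mean stopping time (indeed τ is finite a.s. with bounded expectation since the walk is in a bounded region). By the OST, E[X_τ] = E[X_0] = 39. Equivalently: E[X_τ] = 115 · P(hit 115 first) + 0 · P(hit 0 first) = 115 · (39/115) = 39.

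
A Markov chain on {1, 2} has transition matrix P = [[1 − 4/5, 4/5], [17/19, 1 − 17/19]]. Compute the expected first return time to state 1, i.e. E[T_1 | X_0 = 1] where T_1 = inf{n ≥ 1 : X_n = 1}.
E[T_1 | X_0 = 1] = 1/π_1 = 161/85

For an irreducible recurrent Markov chain with stationary distribution π, E[T_i | X_0 = i] = 1/π_i (Kac's formula). Here π_1 = (17/19)/(4/5 + 17/19) = (17/19)/(161/95) = 85/161, so E[T_1 | X_0 = 1] = 1/π_1 = (4/5 + 17/19)/(17/19) = (161/95)/(17/19) = 161/85.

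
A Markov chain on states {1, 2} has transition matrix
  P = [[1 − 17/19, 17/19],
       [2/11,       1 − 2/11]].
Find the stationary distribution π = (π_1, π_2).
π_1 = 38/225, π_2 = 187/225

Solve πP = π with π_1 + π_2 = 1. From πP = π: π_1 · (1 − 17/19) + π_2 · 2/11 = π_1 ⇒ π_2 · 2/11 = π_1 · 17/19 ⇒ π_2/π_1 = (17/19)/(2/11) = 187/38. Together with π_1 + π_2 = 1:
  π_1 = (2/11)/(17/19 + 2/11) = (2/11)/(225/209) = 38/225,
  π_2 = (17/19)/(17/19 + 2/11) = (17/19)/(225/209) = 187/225.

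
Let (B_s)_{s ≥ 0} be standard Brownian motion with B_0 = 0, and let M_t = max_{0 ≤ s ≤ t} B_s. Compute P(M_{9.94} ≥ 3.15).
P(M_{9.94} ≥ 3.15) = 2·P(B_{9.94} ≥ 3.15) = 2(1 − Φ(3.15/√9.94)) ≈ 0.3177

By the reflection principle for Brownian motion, P(M_t ≥ a) = 2 · P(B_t ≥ a) for a ≥ 0. Since B_t ~ N(0, t), P(B_t ≥ 3.15) = 1 − Φ(3.15/√t) = 1 − Φ(3.15/√9.94) = 1 − Φ(0.9991). So
  P(M_{9.94} ≥ 3.15) = 2(1 − Φ(0.9991)) ≈ 0.3177.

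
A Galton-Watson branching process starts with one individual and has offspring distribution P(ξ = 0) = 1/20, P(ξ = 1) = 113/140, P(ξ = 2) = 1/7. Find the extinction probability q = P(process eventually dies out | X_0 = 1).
q = 7/20

The pgf is f(s) = 1/20 + 113/140·s + 1/7·s². The extinction probability q is the smallest fixed point of f in [0, 1]. Setting s = f(s):
  1/7·s² + (113/140 − 1)·s + 1/20 = 0
  1/7·s² − (1/20 + 1/7)·s + 1/20 = 0
which factors as (s − 1)·(1/7·s − 1/20) = 0, giving roots s = 1 and s = (1/20)/(1/7) = 7/20.
Mean offspring μ = 113/140 + 2·1/7 = 153/140 > 1 (supercritical), so q < 1. The extinction probability is the smaller root: q = (1/20)/(1/7) = 7/20.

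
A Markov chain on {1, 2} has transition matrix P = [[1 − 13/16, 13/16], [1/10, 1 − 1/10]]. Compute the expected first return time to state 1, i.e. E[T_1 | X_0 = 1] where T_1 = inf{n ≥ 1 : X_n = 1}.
E[T_1 | X_0 = 1] = 1/π_1 = 73/8

For an irreducible recurrent Markov chain with stationary distribution π, E[T_i | X_0 = i] = 1/π_i (Kac's formula). Here π_1 = (1/10)/(13/16 + 1/10) = (1/10)/(73/80) = 8/73, so E[T_1 | X_0 = 1] = 1/π_1 = (13/16 + 1/10)/(1/10) = (73/80)/(1/10) = 73/8.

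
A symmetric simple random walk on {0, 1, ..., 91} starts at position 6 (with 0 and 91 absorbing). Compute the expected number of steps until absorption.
E[τ | X_0 = 6] = 510

Let v_k = E[τ | X_0 = k]. Boundary: v_0 = v_91 = 0. Recurrence: v_k = 1 + (v_{k-1} + v_{k+1})/2 for 1 ≤ k ≤ 90. The particular solution to v_k − (v_{k-1} + v_{k+1})/2 = 1 is v_k = −k^2. Adding homogeneous solution A + B k and matching boundaries gives v_k = k (91 − k). Substituting k = 6: v_6 = 6 · 85 = 510.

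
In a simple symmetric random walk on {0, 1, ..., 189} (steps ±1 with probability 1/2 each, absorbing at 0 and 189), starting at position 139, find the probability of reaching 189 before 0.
P(hit 189 before 0) = 139/189

Let u_k = P(hit 189 before 0 | start at k). Then u_0 = 0, u_189 = 1, and u_k = u_{k-1}/2 + u_{k+1}/2 for 1 ≤ k ≤ 188. This harmonic recurrence is solved by u_k = k/189, giving u_139 = 139/189.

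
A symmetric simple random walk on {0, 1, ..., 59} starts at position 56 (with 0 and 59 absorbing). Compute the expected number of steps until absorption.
E[τ | X_0 = 56] = 168

Let v_k = E[τ | X_0 = k]. Boundary: v_0 = v_59 = 0. Recurrence: v_k = 1 + (v_{k-1} + v_{k+1})/2 for 1 ≤ k ≤ 58. The particular solution to v_k − (v_{k-1} + v_{k+1})/2 = 1 is v_k = −k^2. Adding homogeneous solution A + B k and matching boundaries gives v_k = k (59 − k). Substituting k = 56: v_56 = 56 · 3 = 168.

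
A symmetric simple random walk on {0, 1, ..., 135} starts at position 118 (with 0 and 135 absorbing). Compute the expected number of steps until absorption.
E[τ | X_0 = 118] = 2006

Let v_k = E[τ | X_0 = k]. Boundary: v_0 = v_135 = 0. Recurrence: v_k = 1 + (v_{k-1} + v_{k+1})/2 for 1 ≤ k ≤ 134. The particular solution to v_k − (v_{k-1} + v_{k+1})/2 = 1 is v_k = −k^2. Adding homogeneous solution A + B k and matching boundaries gives v_k = k (135 − k). Substituting k = 118: v_118 = 118 · 17 = 2006.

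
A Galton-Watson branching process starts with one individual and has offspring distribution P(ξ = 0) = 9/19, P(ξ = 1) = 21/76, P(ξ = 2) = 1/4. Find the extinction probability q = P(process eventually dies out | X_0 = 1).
q = 1

Mean offspring μ = 0·9/19 + 1·21/76 + 2·1/4 = 59/76 ≤ 1. For μ ≤ 1 with offspring not concentrated at 1, the Galton-Watson process goes extinct almost surely, so q = 1.
(Algebraic check: The pgf is f(s) = 9/19 + 21/76·s + 1/4·s². The extinction probability q is the smallest fixed point of f in [0, 1]. Setting s = f(s):
  1/4·s² + (21/76 − 1)·s + 9/19 = 0
  1/4·s² − (9/19 + 1/4)·s + 9/19 = 0
which factors as (s − 1)·(1/4·s − 9/19) = 0, giving roots s = 1 and s = (9/19)/(1/4) = 36/19. Since 36/19 ≥ 1, the smallest root in [0, 1] is s = 1.)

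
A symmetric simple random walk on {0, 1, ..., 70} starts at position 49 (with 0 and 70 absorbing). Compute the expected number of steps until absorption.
E[τ | X_0 = 49] = 1029

Let v_k = E[τ | X_0 = k]. Boundary: v_0 = v_70 = 0. Recurrence: v_k = 1 + (v_{k-1} + v_{k+1})/2 for 1 ≤ k ≤ 69. The particular solution to v_k − (v_{k-1} + v_{k+1})/2 = 1 is v_k = −k^2. Adding homogeneous solution A + B k and matching boundaries gives v_k = k (70 − k). Substituting k = 49: v_49 = 49 · 21 = 1029.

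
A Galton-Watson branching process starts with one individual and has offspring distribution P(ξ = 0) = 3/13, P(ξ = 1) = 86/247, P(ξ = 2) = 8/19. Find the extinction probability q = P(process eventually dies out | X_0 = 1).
q = 57/104

The pgf is f(s) = 3/13 + 86/247·s + 8/19·s². The extinction probability q is the smallest fixed point of f in [0, 1]. Setting s = f(s):
  8/19·s² + (86/247 − 1)·s + 3/13 = 0
  8/19·s² − (3/13 + 8/19)·s + 3/13 = 0
which factors as (s − 1)·(8/19·s − 3/13) = 0, giving roots s = 1 and s = (3/13)/(8/19) = 57/104.
Mean offspring μ = 86/247 + 2·8/19 = 294/247 > 1 (supercritical), so q < 1. The extinction probability is the smaller root: q = (3/13)/(8/19) = 57/104.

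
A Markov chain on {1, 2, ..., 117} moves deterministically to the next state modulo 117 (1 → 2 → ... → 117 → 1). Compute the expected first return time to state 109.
E[T_109 | X_0 = 109] = 117

The chain cycles deterministically, so starting at state 109 it returns in exactly 117 steps. Equivalently, the stationary distribution is uniform π_j = 1/117 for every state j, so by Kac's formula E[T_109] = 1/π_109 = 117.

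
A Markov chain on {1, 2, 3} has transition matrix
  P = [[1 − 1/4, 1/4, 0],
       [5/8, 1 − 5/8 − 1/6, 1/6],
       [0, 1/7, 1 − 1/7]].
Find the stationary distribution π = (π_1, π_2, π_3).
π = (15/28, 3/14, 1/4)

This is a birth-death chain on three states, which satisfies detailed balance: π_1 · P_{12} = π_2 · P_{21} and π_2 · P_{23} = π_3 · P_{32}.
From π_1 · 1/4 = π_2 · 5/8: π_2/π_1 = (1/4)/(5/8) = 2/5.
From π_2 · 1/6 = π_3 · 1/7: π_3/π_2 = (1/6)/(1/7) = 7/6.
Take π_1 proportional to 1; then unnormalized π = (1, 2/5, 7/15). Normalize by dividing by the sum 28/15:
  π = (15/28, 3/14, 1/4).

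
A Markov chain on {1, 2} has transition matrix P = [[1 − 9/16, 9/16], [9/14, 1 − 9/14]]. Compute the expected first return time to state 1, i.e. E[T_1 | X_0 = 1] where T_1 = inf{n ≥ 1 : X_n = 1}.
E[T_1 | X_0 = 1] = 1/π_1 = 15/8

For an irreducible recurrent Markov chain with stationary distribution π, E[T_i | X_0 = i] = 1/π_i (Kac's formula). Here π_1 = (9/14)/(9/16 + 9/14) = (9/14)/(135/112) = 8/15, so E[T_1 | X_0 = 1] = 1/π_1 = (9/16 + 9/14)/(9/14) = (135/112)/(9/14) = 15/8.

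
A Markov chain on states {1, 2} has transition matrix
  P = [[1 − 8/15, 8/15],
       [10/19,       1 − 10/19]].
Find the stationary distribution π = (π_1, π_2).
π_1 = 75/151, π_2 = 76/151

Solve πP = π with π_1 + π_2 = 1. From πP = π: π_1 · (1 − 8/15) + π_2 · 10/19 = π_1 ⇒ π_2 · 10/19 = π_1 · 8/15 ⇒ π_2/π_1 = (8/15)/(10/19) = 76/75. Together with π_1 + π_2 = 1:
  π_1 = (10/19)/(8/15 + 10/19) = (10/19)/(302/285) = 75/151,
  π_2 = (8/15)/(8/15 + 10/19) = (8/15)/(302/285) = 76/151.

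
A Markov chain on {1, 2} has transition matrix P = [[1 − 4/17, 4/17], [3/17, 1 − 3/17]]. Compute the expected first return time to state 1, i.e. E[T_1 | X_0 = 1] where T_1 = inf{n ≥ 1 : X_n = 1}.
E[T_1 | X_0 = 1] = 1/π_1 = 7/3

For an irreducible recurrent Markov chain with stationary distribution π, E[T_i | X_0 = i] = 1/π_i (Kac's formula). Here π_1 = (3/17)/(4/17 + 3/17) = (3/17)/(7/17) = 3/7, so E[T_1 | X_0 = 1] = 1/π_1 = (4/17 + 3/17)/(3/17) = (7/17)/(3/17) = 7/3.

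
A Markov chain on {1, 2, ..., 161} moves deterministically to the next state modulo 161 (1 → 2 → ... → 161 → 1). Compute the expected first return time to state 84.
E[T_84 | X_0 = 84] = 161

The chain cycles deterministically, so starting at state 84 it returns in exactly 161 steps. Equivalently, the stationary distribution is uniform π_j = 1/161 for every state j, so by Kac's formula E[T_84] = 1/π_84 = 161.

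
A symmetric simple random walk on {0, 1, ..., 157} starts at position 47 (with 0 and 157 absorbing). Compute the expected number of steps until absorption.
E[τ | X_0 = 47] = 5170

Let v_k = E[τ | X_0 = k]. Boundary: v_0 = v_157 = 0. Recurrence: v_k = 1 + (v_{k-1} + v_{k+1})/2 for 1 ≤ k ≤ 156. The particular solution to v_k − (v_{k-1} + v_{k+1})/2 = 1 is v_k = −k^2. Adding homogeneous solution A + B k and matching boundaries gives v_k = k (157 − k). Substituting k = 47: v_47 = 47 · 110 = 5170.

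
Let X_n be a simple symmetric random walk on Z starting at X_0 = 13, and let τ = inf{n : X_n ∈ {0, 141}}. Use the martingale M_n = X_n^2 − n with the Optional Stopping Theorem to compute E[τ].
E[τ] = 1664

M_n = X_n^2 − n is a martingale (since E[X_{n+1}^2 | F_n] = X_n^2 + 1). By OST (τ has finite mean in a bounded region), E[M_τ] = E[M_0] = X_0^2 − 0 = 13^2 = 169. Also E[M_τ] = E[X_τ^2] − E[τ]. The walk exits at 0 or 141, with P(hit 141 first) = 13/141, so E[X_τ^2] = 141^2 · 13/141 + 0 = 1833. Thus E[τ] = E[X_τ^2] − E[M_τ] = 1833 − 169 = 1664 = 13(141 − 13) = 1664.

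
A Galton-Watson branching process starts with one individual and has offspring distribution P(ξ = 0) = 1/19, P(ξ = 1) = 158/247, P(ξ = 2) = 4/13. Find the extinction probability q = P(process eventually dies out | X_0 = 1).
q = 13/76

The pgf is f(s) = 1/19 + 158/247·s + 4/13·s². The extinction probability q is the smallest fixed point of f in [0, 1]. Setting s = f(s):
  4/13·s² + (158/247 − 1)·s + 1/19 = 0
  4/13·s² − (1/19 + 4/13)·s + 1/19 = 0
which factors as (s − 1)·(4/13·s − 1/19) = 0, giving roots s = 1 and s = (1/19)/(4/13) = 13/76.
Mean offspring μ = 158/247 + 2·4/13 = 310/247 > 1 (supercritical), so q < 1. The extinction probability is the smaller root: q = (1/19)/(4/13) = 13/76.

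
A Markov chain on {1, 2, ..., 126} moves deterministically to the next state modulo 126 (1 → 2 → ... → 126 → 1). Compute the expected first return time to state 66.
E[T_66 | X_0 = 66] = 126

The chain cycles deterministically, so starting at state 66 it returns in exactly 126 steps. Equivalently, the stationary distribution is uniform π_j = 1/126 for every state j, so by Kac's formula E[T_66] = 1/π_66 = 126.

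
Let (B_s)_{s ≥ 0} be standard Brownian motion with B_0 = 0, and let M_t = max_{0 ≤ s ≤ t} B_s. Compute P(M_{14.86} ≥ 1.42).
P(M_{14.86} ≥ 1.42) = 2·P(B_{14.86} ≥ 1.42) = 2(1 − Φ(1.42/√14.86)) ≈ 0.7126

By the reflection principle for Brownian motion, P(M_t ≥ a) = 2 · P(B_t ≥ a) for a ≥ 0. Since B_t ~ N(0, t), P(B_t ≥ 1.42) = 1 − Φ(1.42/√t) = 1 − Φ(1.42/√14.86) = 1 − Φ(0.3684). So
  P(M_{14.86} ≥ 1.42) = 2(1 − Φ(0.3684)) ≈ 0.7126.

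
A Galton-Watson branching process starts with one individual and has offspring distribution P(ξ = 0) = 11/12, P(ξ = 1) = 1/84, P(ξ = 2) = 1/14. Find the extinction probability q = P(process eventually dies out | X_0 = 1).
q = 1

Mean offspring μ = 0·11/12 + 1·1/84 + 2·1/14 = 13/84 ≤ 1. For μ ≤ 1 with offspring not concentrated at 1, the Galton-Watson process goes extinct almost surely, so q = 1.
(Algebraic check: The pgf is f(s) = 11/12 + 1/84·s + 1/14·s². The extinction probability q is the smallest fixed point of f in [0, 1]. Setting s = f(s):
  1/14·s² + (1/84 − 1)·s + 11/12 = 0
  1/14·s² − (11/12 + 1/14)·s + 11/12 = 0
which factors as (s − 1)·(1/14·s − 11/12) = 0, giving roots s = 1 and s = (11/12)/(1/14) = 77/6. Since 77/6 ≥ 1, the smallest root in [0, 1] is s = 1.)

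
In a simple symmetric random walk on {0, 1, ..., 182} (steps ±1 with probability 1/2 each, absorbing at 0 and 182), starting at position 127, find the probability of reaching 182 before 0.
P(hit 182 before 0) = 127/182

Let u_k = P(hit 182 before 0 | start at k). Then u_0 = 0, u_182 = 1, and u_k = u_{k-1}/2 + u_{k+1}/2 for 1 ≤ k ≤ 181. This harmonic recurrence is solved by u_k = k/182, giving u_127 = 127/182.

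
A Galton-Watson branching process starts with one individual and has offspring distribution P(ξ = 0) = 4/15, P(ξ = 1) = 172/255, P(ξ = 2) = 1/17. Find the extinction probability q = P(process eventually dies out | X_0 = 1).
q = 1

Mean offspring μ = 0·4/15 + 1·172/255 + 2·1/17 = 202/255 ≤ 1. For μ ≤ 1 with offspring not concentrated at 1, the Galton-Watson process goes extinct almost surely, so q = 1.
(Algebraic check: The pgf is f(s) = 4/15 + 172/255·s + 1/17·s². The extinction probability q is the smallest fixed point of f in [0, 1]. Setting s = f(s):
  1/17·s² + (172/255 − 1)·s + 4/15 = 0
  1/17·s² − (4/15 + 1/17)·s + 4/15 = 0
which factors as (s − 1)·(1/17·s − 4/15) = 0, giving roots s = 1 and s = (4/15)/(1/17) = 68/15. Since 68/15 ≥ 1, the smallest root in [0, 1] is s = 1.)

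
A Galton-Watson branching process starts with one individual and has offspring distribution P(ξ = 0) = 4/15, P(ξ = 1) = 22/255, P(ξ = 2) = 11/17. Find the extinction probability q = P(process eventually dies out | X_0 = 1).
q = 68/165

The pgf is f(s) = 4/15 + 22/255·s + 11/17·s². The extinction probability q is the smallest fixed point of f in [0, 1]. Setting s = f(s):
  11/17·s² + (22/255 − 1)·s + 4/15 = 0
  11/17·s² − (4/15 + 11/17)·s + 4/15 = 0
which factors as (s − 1)·(11/17·s − 4/15) = 0, giving roots s = 1 and s = (4/15)/(11/17) = 68/165.
Mean offspring μ = 22/255 + 2·11/17 = 352/255 > 1 (supercritical), so q < 1. The extinction probability is the smaller root: q = (4/15)/(11/17) = 68/165.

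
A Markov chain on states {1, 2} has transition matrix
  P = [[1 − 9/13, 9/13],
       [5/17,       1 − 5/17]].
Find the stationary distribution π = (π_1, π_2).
π_1 = 65/218, π_2 = 153/218

Solve πP = π with π_1 + π_2 = 1. From πP = π: π_1 · (1 − 9/13) + π_2 · 5/17 = π_1 ⇒ π_2 · 5/17 = π_1 · 9/13 ⇒ π_2/π_1 = (9/13)/(5/17) = 153/65. Together with π_1 + π_2 = 1:
  π_1 = (5/17)/(9/13 + 5/17) = (5/17)/(218/221) = 65/218,
  π_2 = (9/13)/(9/13 + 5/17) = (9/13)/(218/221) = 153/218.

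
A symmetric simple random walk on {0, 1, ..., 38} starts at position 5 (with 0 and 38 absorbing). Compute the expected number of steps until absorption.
E[τ | X_0 = 5] = 165

Let v_k = E[τ | X_0 = k]. Boundary: v_0 = v_38 = 0. Recurrence: v_k = 1 + (v_{k-1} + v_{k+1})/2 for 1 ≤ k ≤ 37. The particular solution to v_k − (v_{k-1} + v_{k+1})/2 = 1 is v_k = −k^2. Adding homogeneous solution A + B k and matching boundaries gives v_k = k (38 − k). Substituting k = 5: v_5 = 5 · 33 = 165.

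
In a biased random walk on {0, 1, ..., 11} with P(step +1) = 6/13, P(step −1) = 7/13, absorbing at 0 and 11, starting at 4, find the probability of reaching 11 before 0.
P(hit 11 before 0) = (1 − (7/6)^4) / (1 − (7/6)^11) = 309329280/1614529687

Let u_k denote P(reach 11 before 0 | start at k). Boundary: u_0 = 0, u_11 = 1. Recurrence: u_k = 6/13·u_{k+1} + 7/13·u_{k-1} for 1 ≤ k ≤ 10. Try u_k = A + B·r^k with r = q/p = (7/13)/(6/13) = 7/6. Substitution satisfies the recurrence; boundary conditions give:
  u_k = (1 − r^k) / (1 − r^N) = (1 − (7/6)^4) / (1 − (7/6)^11) = 309329280/1614529687.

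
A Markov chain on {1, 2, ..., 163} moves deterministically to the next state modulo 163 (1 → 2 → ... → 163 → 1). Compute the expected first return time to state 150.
E[T_150 | X_0 = 150] = 163

The chain cycles deterministically, so starting at state 150 it returns in exactly 163 steps. Equivalently, the stationary distribution is uniform π_j = 1/163 for every state j, so by Kac's formula E[T_150] = 1/π_150 = 163.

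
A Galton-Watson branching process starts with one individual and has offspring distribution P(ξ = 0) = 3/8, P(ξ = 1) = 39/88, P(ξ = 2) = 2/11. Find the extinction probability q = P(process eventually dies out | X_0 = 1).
q = 1

Mean offspring μ = 0·3/8 + 1·39/88 + 2·2/11 = 71/88 ≤ 1. For μ ≤ 1 with offspring not concentrated at 1, the Galton-Watson process goes extinct almost surely, so q = 1.
(Algebraic check: The pgf is f(s) = 3/8 + 39/88·s + 2/11·s². The extinction probability q is the smallest fixed point of f in [0, 1]. Setting s = f(s):
  2/11·s² + (39/88 − 1)·s + 3/8 = 0
  2/11·s² − (3/8 + 2/11)·s + 3/8 = 0
which factors as (s − 1)·(2/11·s − 3/8) = 0, giving roots s = 1 and s = (3/8)/(2/11) = 33/16. Since 33/16 ≥ 1, the smallest root in [0, 1] is s = 1.)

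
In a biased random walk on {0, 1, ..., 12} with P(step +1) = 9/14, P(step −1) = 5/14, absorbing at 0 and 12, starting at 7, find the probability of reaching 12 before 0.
P(hit 12 before 0) = (1 − (5/9)^7) / (1 − (5/9)^12) = 69454083339/70546348964

Let u_k denote P(reach 12 before 0 | start at k). Boundary: u_0 = 0, u_12 = 1. Recurrence: u_k = 9/14·u_{k+1} + 5/14·u_{k-1} for 1 ≤ k ≤ 11. Try u_k = A + B·r^k with r = q/p = (5/14)/(9/14) = 5/9. Substitution satisfies the recurrence; boundary conditions give:
  u_k = (1 − r^k) / (1 − r^N) = (1 − (5/9)^7) / (1 − (5/9)^12) = 69454083339/70546348964.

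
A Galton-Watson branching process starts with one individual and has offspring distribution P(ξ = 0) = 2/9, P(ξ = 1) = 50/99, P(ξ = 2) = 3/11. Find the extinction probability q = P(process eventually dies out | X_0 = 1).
q = 22/27

The pgf is f(s) = 2/9 + 50/99·s + 3/11·s². The extinction probability q is the smallest fixed point of f in [0, 1]. Setting s = f(s):
  3/11·s² + (50/99 − 1)·s + 2/9 = 0
  3/11·s² − (2/9 + 3/11)·s + 2/9 = 0
which factors as (s − 1)·(3/11·s − 2/9) = 0, giving roots s = 1 and s = (2/9)/(3/11) = 22/27.
Mean offspring μ = 50/99 + 2·3/11 = 104/99 > 1 (supercritical), so q < 1. The extinction probability is the smaller root: q = (2/9)/(3/11) = 22/27.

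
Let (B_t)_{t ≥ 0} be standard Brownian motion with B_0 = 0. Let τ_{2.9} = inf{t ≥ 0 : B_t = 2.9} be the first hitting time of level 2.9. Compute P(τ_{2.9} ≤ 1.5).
P(τ_{2.9} ≤ 1.5) = 2(1 − Φ(2.9/√1.5)) = 2(1 − Φ(2.3678)) ≈ 0.0179

By the reflection principle for standard BM, P(τ_b ≤ t) = 2 · P(B_t ≥ b). Since B_t ~ N(0, t), P(B_t ≥ 2.9) = 1 − Φ(2.9/√t) = 1 − Φ(2.9/√1.5) = 1 − Φ(2.3678) ≈ 0.00895. Doubling: P(τ_{2.9} ≤ 1.5) ≈ 2 · 0.00895 = 0.01790 ≈ 0.0179.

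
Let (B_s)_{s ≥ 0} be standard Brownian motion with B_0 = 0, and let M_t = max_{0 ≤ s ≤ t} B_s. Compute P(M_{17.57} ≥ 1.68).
P(M_{17.57} ≥ 1.68) = 2·P(B_{17.57} ≥ 1.68) = 2(1 − Φ(1.68/√17.57)) ≈ 0.6886

By the reflection principle for Brownian motion, P(M_t ≥ a) = 2 · P(B_t ≥ a) for a ≥ 0. Since B_t ~ N(0, t), P(B_t ≥ 1.68) = 1 − Φ(1.68/√t) = 1 − Φ(1.68/√17.57) = 1 − Φ(0.4008). So
  P(M_{17.57} ≥ 1.68) = 2(1 − Φ(0.4008)) ≈ 0.6886.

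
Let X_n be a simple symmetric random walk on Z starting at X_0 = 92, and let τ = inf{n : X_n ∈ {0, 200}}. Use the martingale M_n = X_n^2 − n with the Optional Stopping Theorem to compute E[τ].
E[τ] = 9936

M_n = X_n^2 − n is a martingale (since E[X_{n+1}^2 | F_n] = X_n^2 + 1). By OST (τ has finite mean in a bounded region), E[M_τ] = E[M_0] = X_0^2 − 0 = 92^2 = 8464. Also E[M_τ] = E[X_τ^2] − E[τ]. The walk exits at 0 or 200, with P(hit 200 first) = 92/200, so E[X_τ^2] = 200^2 · 92/200 + 0 = 18400. Thus E[τ] = E[X_τ^2] − E[M_τ] = 18400 − 8464 = 9936 = 92(200 − 92) = 9936.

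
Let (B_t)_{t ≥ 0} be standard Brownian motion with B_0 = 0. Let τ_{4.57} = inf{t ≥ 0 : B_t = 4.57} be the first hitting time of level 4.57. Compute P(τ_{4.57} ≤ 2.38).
P(τ_{4.57} ≤ 2.38) = 2(1 − Φ(4.57/√2.38)) = 2(1 − Φ(2.9623)) ≈ 0.0031

By the reflection principle for standard BM, P(τ_b ≤ t) = 2 · P(B_t ≥ b). Since B_t ~ N(0, t), P(B_t ≥ 4.57) = 1 − Φ(4.57/√t) = 1 − Φ(4.57/√2.38) = 1 − Φ(2.9623) ≈ 0.00153. Doubling: P(τ_{4.57} ≤ 2.38) ≈ 2 · 0.00153 = 0.00306 ≈ 0.0031.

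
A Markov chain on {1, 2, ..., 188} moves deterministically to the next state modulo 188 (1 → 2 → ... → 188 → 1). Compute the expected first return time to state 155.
E[T_155 | X_0 = 155] = 188

The chain cycles deterministically, so starting at state 155 it returns in exactly 188 steps. Equivalently, the stationary distribution is uniform π_j = 1/188 for every state j, so by Kac's formula E[T_155] = 1/π_155 = 188.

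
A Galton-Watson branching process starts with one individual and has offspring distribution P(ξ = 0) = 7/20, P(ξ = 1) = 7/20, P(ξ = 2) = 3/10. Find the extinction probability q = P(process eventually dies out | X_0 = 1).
q = 1

Mean offspring μ = 0·7/20 + 1·7/20 + 2·3/10 = 19/20 ≤ 1. For μ ≤ 1 with offspring not concentrated at 1, the Galton-Watson process goes extinct almost surely, so q = 1.
(Algebraic check: The pgf is f(s) = 7/20 + 7/20·s + 3/10·s². The extinction probability q is the smallest fixed point of f in [0, 1]. Setting s = f(s):
  3/10·s² + (7/20 − 1)·s + 7/20 = 0
  3/10·s² − (7/20 + 3/10)·s + 7/20 = 0
which factors as (s − 1)·(3/10·s − 7/20) = 0, giving roots s = 1 and s = (7/20)/(3/10) = 7/6. Since 7/6 ≥ 1, the smallest root in [0, 1] is s = 1.)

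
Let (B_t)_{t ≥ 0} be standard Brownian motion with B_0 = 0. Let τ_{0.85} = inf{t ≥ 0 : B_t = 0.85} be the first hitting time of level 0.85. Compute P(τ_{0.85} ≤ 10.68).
P(τ_{0.85} ≤ 10.68) = 2(1 − Φ(0.85/√10.68)) = 2(1 − Φ(0.2601)) ≈ 0.7948

By the reflection principle for standard BM, P(τ_b ≤ t) = 2 · P(B_t ≥ b). Since B_t ~ N(0, t), P(B_t ≥ 0.85) = 1 − Φ(0.85/√t) = 1 − Φ(0.85/√10.68) = 1 − Φ(0.2601) ≈ 0.39739. Doubling: P(τ_{0.85} ≤ 10.68) ≈ 2 · 0.39739 = 0.79478 ≈ 0.7948.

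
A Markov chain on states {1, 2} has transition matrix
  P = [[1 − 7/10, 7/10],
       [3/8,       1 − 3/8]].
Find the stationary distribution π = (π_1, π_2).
π_1 = 15/43, π_2 = 28/43

Solve πP = π with π_1 + π_2 = 1. From πP = π: π_1 · (1 − 7/10) + π_2 · 3/8 = π_1 ⇒ π_2 · 3/8 = π_1 · 7/10 ⇒ π_2/π_1 = (7/10)/(3/8) = 28/15. Together with π_1 + π_2 = 1:
  π_1 = (3/8)/(7/10 + 3/8) = (3/8)/(43/40) = 15/43,
  π_2 = (7/10)/(7/10 + 3/8) = (7/10)/(43/40) = 28/43.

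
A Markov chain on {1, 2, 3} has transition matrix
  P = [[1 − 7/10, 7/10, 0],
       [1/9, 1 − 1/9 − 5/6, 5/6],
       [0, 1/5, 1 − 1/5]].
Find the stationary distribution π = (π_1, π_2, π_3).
π = (20/671, 126/671, 525/671)

This is a birth-death chain on three states, which satisfies detailed balance: π_1 · P_{12} = π_2 · P_{21} and π_2 · P_{23} = π_3 · P_{32}.
From π_1 · 7/10 = π_2 · 1/9: π_2/π_1 = (7/10)/(1/9) = 63/10.
From π_2 · 5/6 = π_3 · 1/5: π_3/π_2 = (5/6)/(1/5) = 25/6.
Take π_1 proportional to 1; then unnormalized π = (1, 63/10, 105/4). Normalize by dividing by the sum 671/20:
  π = (20/671, 126/671, 525/671).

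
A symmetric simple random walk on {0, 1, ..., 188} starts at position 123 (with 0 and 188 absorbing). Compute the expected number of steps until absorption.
E[τ | X_0 = 123] = 7995

Let v_k = E[τ | X_0 = k]. Boundary: v_0 = v_188 = 0. Recurrence: v_k = 1 + (v_{k-1} + v_{k+1})/2 for 1 ≤ k ≤ 187. The particular solution to v_k − (v_{k-1} + v_{k+1})/2 = 1 is v_k = −k^2. Adding homogeneous solution A + B k and matching boundaries gives v_k = k (188 − k). Substituting k = 123: v_123 = 123 · 65 = 7995.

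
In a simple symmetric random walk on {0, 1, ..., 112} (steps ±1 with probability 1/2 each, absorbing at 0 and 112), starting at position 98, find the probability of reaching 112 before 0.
P(hit 112 before 0) = 98/112 = 7/8

Let u_k = P(hit 112 before 0 | start at k). Then u_0 = 0, u_112 = 1, and u_k = u_{k-1}/2 + u_{k+1}/2 for 1 ≤ k ≤ 111. This harmonic recurrence is solved by u_k = k/112, giving u_98 = 98/112 = 7/8.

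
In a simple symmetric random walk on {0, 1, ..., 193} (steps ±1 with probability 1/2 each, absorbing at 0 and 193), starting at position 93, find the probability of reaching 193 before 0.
P(hit 193 before 0) = 93/193

Let u_k = P(hit 193 before 0 | start at k). Then u_0 = 0, u_193 = 1, and u_k = u_{k-1}/2 + u_{k+1}/2 for 1 ≤ k ≤ 192. This harmonic recurrence is solved by u_k = k/193, giving u_93 = 93/193.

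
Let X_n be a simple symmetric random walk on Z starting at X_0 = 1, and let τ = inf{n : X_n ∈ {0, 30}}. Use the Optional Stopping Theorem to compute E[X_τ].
E[X_τ] = 1

X_n is a martingale and τ is a bounded-mean stopping time (indeed τ is finite a.s. with bounded expectation since the walk is in a bounded region). By the OST, E[X_τ] = E[X_0] = 1. Equivalently: E[X_τ] = 30 · P(hit 30 first) + 0 · P(hit 0 first) = 30 · (1/30) = 1.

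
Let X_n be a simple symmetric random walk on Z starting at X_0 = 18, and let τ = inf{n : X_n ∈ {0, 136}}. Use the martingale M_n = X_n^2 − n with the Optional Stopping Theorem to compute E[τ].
E[τ] = 2124

M_n = X_n^2 − n is a martingale (since E[X_{n+1}^2 | F_n] = X_n^2 + 1). By OST (τ has finite mean in a bounded region), E[M_τ] = E[M_0] = X_0^2 − 0 = 18^2 = 324. Also E[M_τ] = E[X_τ^2] − E[τ]. The walk exits at 0 or 136, with P(hit 136 first) = 18/136, so E[X_τ^2] = 136^2 · 18/136 + 0 = 2448. Thus E[τ] = E[X_τ^2] − E[M_τ] = 2448 − 324 = 2124 = 18(136 − 18) = 2124.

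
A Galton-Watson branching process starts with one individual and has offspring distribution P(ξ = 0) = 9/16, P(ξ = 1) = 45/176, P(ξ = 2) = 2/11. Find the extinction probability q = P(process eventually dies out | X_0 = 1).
q = 1

Mean offspring μ = 0·9/16 + 1·45/176 + 2·2/11 = 109/176 ≤ 1. For μ ≤ 1 with offspring not concentrated at 1, the Galton-Watson process goes extinct almost surely, so q = 1.
(Algebraic check: The pgf is f(s) = 9/16 + 45/176·s + 2/11·s². The extinction probability q is the smallest fixed point of f in [0, 1]. Setting s = f(s):
  2/11·s² + (45/176 − 1)·s + 9/16 = 0
  2/11·s² − (9/16 + 2/11)·s + 9/16 = 0
which factors as (s − 1)·(2/11·s − 9/16) = 0, giving roots s = 1 and s = (9/16)/(2/11) = 99/32. Since 99/32 ≥ 1, the smallest root in [0, 1] is s = 1.)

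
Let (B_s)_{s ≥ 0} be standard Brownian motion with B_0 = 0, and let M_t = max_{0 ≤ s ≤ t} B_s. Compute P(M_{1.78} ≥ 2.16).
P(M_{1.78} ≥ 2.16) = 2·P(B_{1.78} ≥ 2.16) = 2(1 − Φ(2.16/√1.78)) ≈ 0.1054

By the reflection principle for Brownian motion, P(M_t ≥ a) = 2 · P(B_t ≥ a) for a ≥ 0. Since B_t ~ N(0, t), P(B_t ≥ 2.16) = 1 − Φ(2.16/√t) = 1 − Φ(2.16/√1.78) = 1 − Φ(1.6190). So
  P(M_{1.78} ≥ 2.16) = 2(1 − Φ(1.6190)) ≈ 0.1054.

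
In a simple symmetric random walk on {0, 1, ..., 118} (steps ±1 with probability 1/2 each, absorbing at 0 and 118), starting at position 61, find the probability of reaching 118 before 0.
P(hit 118 before 0) = 61/118

Let u_k = P(hit 118 before 0 | start at k). Then u_0 = 0, u_118 = 1, and u_k = u_{k-1}/2 + u_{k+1}/2 for 1 ≤ k ≤ 117. This harmonic recurrence is solved by u_k = k/118, giving u_61 = 61/118.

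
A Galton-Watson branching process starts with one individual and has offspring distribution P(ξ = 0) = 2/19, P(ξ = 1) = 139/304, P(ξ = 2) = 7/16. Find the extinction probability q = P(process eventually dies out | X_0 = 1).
q = 32/133

The pgf is f(s) = 2/19 + 139/304·s + 7/16·s². The extinction probability q is the smallest fixed point of f in [0, 1]. Setting s = f(s):
  7/16·s² + (139/304 − 1)·s + 2/19 = 0
  7/16·s² − (2/19 + 7/16)·s + 2/19 = 0
which factors as (s − 1)·(7/16·s − 2/19) = 0, giving roots s = 1 and s = (2/19)/(7/16) = 32/133.
Mean offspring μ = 139/304 + 2·7/16 = 405/304 > 1 (supercritical), so q < 1. The extinction probability is the smaller root: q = (2/19)/(7/16) = 32/133.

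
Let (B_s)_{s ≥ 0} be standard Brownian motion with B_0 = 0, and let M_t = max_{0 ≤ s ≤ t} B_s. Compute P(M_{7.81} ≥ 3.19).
P(M_{7.81} ≥ 3.19) = 2·P(B_{7.81} ≥ 3.19) = 2(1 − Φ(3.19/√7.81)) ≈ 0.2537

By the reflection principle for Brownian motion, P(M_t ≥ a) = 2 · P(B_t ≥ a) for a ≥ 0. Since B_t ~ N(0, t), P(B_t ≥ 3.19) = 1 − Φ(3.19/√t) = 1 − Φ(3.19/√7.81) = 1 − Φ(1.1415). So
  P(M_{7.81} ≥ 3.19) = 2(1 − Φ(1.1415)) ≈ 0.2537.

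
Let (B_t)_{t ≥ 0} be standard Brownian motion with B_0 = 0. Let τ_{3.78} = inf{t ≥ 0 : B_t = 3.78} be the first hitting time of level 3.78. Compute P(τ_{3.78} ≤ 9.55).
P(τ_{3.78} ≤ 9.55) = 2(1 − Φ(3.78/√9.55)) = 2(1 − Φ(1.2232)) ≈ 0.2213

By the reflection principle for standard BM, P(τ_b ≤ t) = 2 · P(B_t ≥ b). Since B_t ~ N(0, t), P(B_t ≥ 3.78) = 1 − Φ(3.78/√t) = 1 − Φ(3.78/√9.55) = 1 − Φ(1.2232) ≈ 0.11063. Doubling: P(τ_{3.78} ≤ 9.55) ≈ 2 · 0.11063 = 0.22126 ≈ 0.2213.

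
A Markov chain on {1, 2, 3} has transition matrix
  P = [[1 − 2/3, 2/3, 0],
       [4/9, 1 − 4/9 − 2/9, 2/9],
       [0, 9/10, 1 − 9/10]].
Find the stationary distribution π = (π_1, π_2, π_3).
π = (54/155, 81/155, 4/31)

This is a birth-death chain on three states, which satisfies detailed balance: π_1 · P_{12} = π_2 · P_{21} and π_2 · P_{23} = π_3 · P_{32}.
From π_1 · 2/3 = π_2 · 4/9: π_2/π_1 = (2/3)/(4/9) = 3/2.
From π_2 · 2/9 = π_3 · 9/10: π_3/π_2 = (2/9)/(9/10) = 20/81.
Take π_1 proportional to 1; then unnormalized π = (1, 3/2, 10/27). Normalize by dividing by the sum 155/54:
  π = (54/155, 81/155, 4/31).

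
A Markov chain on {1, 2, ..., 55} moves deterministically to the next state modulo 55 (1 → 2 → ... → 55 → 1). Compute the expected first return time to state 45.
E[T_45 | X_0 = 45] = 55

The chain cycles deterministically, so starting at state 45 it returns in exactly 55 steps. Equivalently, the stationary distribution is uniform π_j = 1/55 for every state j, so by Kac's formula E[T_45] = 1/π_45 = 55.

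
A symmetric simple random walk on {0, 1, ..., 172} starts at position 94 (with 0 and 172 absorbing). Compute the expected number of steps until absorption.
E[τ | X_0 = 94] = 7332

Let v_k = E[τ | X_0 = k]. Boundary: v_0 = v_172 = 0. Recurrence: v_k = 1 + (v_{k-1} + v_{k+1})/2 for 1 ≤ k ≤ 171. The particular solution to v_k − (v_{k-1} + v_{k+1})/2 = 1 is v_k = −k^2. Adding homogeneous solution A + B k and matching boundaries gives v_k = k (172 − k). Substituting k = 94: v_94 = 94 · 78 = 7332.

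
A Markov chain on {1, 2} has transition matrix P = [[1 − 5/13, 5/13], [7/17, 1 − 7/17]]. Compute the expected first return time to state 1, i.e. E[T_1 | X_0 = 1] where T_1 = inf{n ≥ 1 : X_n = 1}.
E[T_1 | X_0 = 1] = 1/π_1 = 176/91

For an irreducible recurrent Markov chain with stationary distribution π, E[T_i | X_0 = i] = 1/π_i (Kac's formula). Here π_1 = (7/17)/(5/13 + 7/17) = (7/17)/(176/221) = 91/176, so E[T_1 | X_0 = 1] = 1/π_1 = (5/13 + 7/17)/(7/17) = (176/221)/(7/17) = 176/91.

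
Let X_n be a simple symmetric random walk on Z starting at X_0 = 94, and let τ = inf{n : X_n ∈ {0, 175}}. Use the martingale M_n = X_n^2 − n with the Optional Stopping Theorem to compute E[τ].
E[τ] = 7614

M_n = X_n^2 − n is a martingale (since E[X_{n+1}^2 | F_n] = X_n^2 + 1). By OST (τ has finite mean in a bounded region), E[M_τ] = E[M_0] = X_0^2 − 0 = 94^2 = 8836. Also E[M_τ] = E[X_τ^2] − E[τ]. The walk exits at 0 or 175, with P(hit 175 first) = 94/175, so E[X_τ^2] = 175^2 · 94/175 + 0 = 16450. Thus E[τ] = E[X_τ^2] − E[M_τ] = 16450 − 8836 = 7614 = 94(175 − 94) = 7614.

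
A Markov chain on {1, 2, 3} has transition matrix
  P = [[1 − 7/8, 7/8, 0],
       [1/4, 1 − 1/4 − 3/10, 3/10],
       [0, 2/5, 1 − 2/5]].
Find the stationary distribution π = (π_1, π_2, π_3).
π = (8/57, 28/57, 7/19)

This is a birth-death chain on three states, which satisfies detailed balance: π_1 · P_{12} = π_2 · P_{21} and π_2 · P_{23} = π_3 · P_{32}.
From π_1 · 7/8 = π_2 · 1/4: π_2/π_1 = (7/8)/(1/4) = 7/2.
From π_2 · 3/10 = π_3 · 2/5: π_3/π_2 = (3/10)/(2/5) = 3/4.
Take π_1 proportional to 1; then unnormalized π = (1, 7/2, 21/8). Normalize by dividing by the sum 57/8:
  π = (8/57, 28/57, 7/19).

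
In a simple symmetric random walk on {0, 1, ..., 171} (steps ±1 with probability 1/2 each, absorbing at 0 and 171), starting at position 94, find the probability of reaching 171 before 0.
P(hit 171 before 0) = 94/171

Let u_k = P(hit 171 before 0 | start at k). Then u_0 = 0, u_171 = 1, and u_k = u_{k-1}/2 + u_{k+1}/2 for 1 ≤ k ≤ 170. This harmonic recurrence is solved by u_k = k/171, giving u_94 = 94/171.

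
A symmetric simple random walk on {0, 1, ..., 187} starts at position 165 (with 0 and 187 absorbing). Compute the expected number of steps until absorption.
E[τ | X_0 = 165] = 3630

Let v_k = E[τ | X_0 = k]. Boundary: v_0 = v_187 = 0. Recurrence: v_k = 1 + (v_{k-1} + v_{k+1})/2 for 1 ≤ k ≤ 186. The particular solution to v_k − (v_{k-1} + v_{k+1})/2 = 1 is v_k = −k^2. Adding homogeneous solution A + B k and matching boundaries gives v_k = k (187 − k). Substituting k = 165: v_165 = 165 · 22 = 3630.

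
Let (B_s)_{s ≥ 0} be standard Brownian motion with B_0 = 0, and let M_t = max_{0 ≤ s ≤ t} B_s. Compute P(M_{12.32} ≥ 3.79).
P(M_{12.32} ≥ 3.79) = 2·P(B_{12.32} ≥ 3.79) = 2(1 − Φ(3.79/√12.32)) ≈ 0.2802

By the reflection principle for Brownian motion, P(M_t ≥ a) = 2 · P(B_t ≥ a) for a ≥ 0. Since B_t ~ N(0, t), P(B_t ≥ 3.79) = 1 − Φ(3.79/√t) = 1 − Φ(3.79/√12.32) = 1 − Φ(1.0798). So
  P(M_{12.32} ≥ 3.79) = 2(1 − Φ(1.0798)) ≈ 0.2802.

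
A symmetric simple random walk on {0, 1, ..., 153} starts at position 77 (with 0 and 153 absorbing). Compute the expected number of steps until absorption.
E[τ | X_0 = 77] = 5852

Let v_k = E[τ | X_0 = k]. Boundary: v_0 = v_153 = 0. Recurrence: v_k = 1 + (v_{k-1} + v_{k+1})/2 for 1 ≤ k ≤ 152. The particular solution to v_k − (v_{k-1} + v_{k+1})/2 = 1 is v_k = −k^2. Adding homogeneous solution A + B k and matching boundaries gives v_k = k (153 − k). Substituting k = 77: v_77 = 77 · 76 = 5852.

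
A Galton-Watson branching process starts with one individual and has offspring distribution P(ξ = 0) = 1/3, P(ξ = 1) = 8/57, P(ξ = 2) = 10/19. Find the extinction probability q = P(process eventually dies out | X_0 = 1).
q = 19/30

The pgf is f(s) = 1/3 + 8/57·s + 10/19·s². The extinction probability q is the smallest fixed point of f in [0, 1]. Setting s = f(s):
  10/19·s² + (8/57 − 1)·s + 1/3 = 0
  10/19·s² − (1/3 + 10/19)·s + 1/3 = 0
which factors as (s − 1)·(10/19·s − 1/3) = 0, giving roots s = 1 and s = (1/3)/(10/19) = 19/30.
Mean offspring μ = 8/57 + 2·10/19 = 68/57 > 1 (supercritical), so q < 1. The extinction probability is the smaller root: q = (1/3)/(10/19) = 19/30.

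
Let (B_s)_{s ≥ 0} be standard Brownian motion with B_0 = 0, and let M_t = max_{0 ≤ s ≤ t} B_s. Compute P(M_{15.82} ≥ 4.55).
P(M_{15.82} ≥ 4.55) = 2·P(B_{15.82} ≥ 4.55) = 2(1 − Φ(4.55/√15.82)) ≈ 0.2526

By the reflection principle for Brownian motion, P(M_t ≥ a) = 2 · P(B_t ≥ a) for a ≥ 0. Since B_t ~ N(0, t), P(B_t ≥ 4.55) = 1 − Φ(4.55/√t) = 1 − Φ(4.55/√15.82) = 1 − Φ(1.1440). So
  P(M_{15.82} ≥ 4.55) = 2(1 − Φ(1.1440)) ≈ 0.2526.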